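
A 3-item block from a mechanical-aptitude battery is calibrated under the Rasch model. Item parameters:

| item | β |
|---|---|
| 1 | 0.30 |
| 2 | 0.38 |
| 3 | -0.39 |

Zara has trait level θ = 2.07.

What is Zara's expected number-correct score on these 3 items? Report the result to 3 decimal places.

P(θ) = 1 / (1 + exp(−(θ − β)))
P_1 = 1/(1+e^{-1.7700}) = 0.8545
P_2 = 1/(1+e^{-1.6900}) = 0.8442
P_3 = 1/(1+e^{-2.4600}) = 0.9213
E[score] = 0.8545 + 0.8442 + 0.9213 = 2.6200

2.620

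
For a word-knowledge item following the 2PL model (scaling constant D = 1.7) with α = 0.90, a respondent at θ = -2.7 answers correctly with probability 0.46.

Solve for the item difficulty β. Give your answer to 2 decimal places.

P(θ) = 1 / (1 + exp(−D·α(θ − β)))
logit(0.46) = ln(0.46/0.54) = -0.1603
β = θ − logit/(1.7·α) = -2.7 − (-0.1603)/1.5300 = -2.5952

-2.60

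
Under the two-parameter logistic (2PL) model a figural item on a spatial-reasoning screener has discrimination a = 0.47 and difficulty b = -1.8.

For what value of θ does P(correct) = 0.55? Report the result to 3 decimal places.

-1.373

P(θ) = 1 / (1 + exp(−a(θ − b)))
logit = ln(0.5500/0.4500) = 0.2007
θ = b + logit/(a) = -1.8 + 0.2007/0.4700 = -1.3730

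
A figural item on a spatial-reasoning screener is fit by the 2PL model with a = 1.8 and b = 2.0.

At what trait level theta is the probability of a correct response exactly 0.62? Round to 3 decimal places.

P(theta) = 1 / (1 + exp(−a(theta − b)))
logit = ln(0.6200/0.3800) = 0.4895
theta = b + logit/(a) = 2.0 + 0.4895/1.8000 = 2.2720

2.272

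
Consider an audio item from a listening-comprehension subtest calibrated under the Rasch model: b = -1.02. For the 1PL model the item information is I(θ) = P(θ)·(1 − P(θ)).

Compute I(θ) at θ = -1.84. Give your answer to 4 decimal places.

0.2123

P = 1/(1+e^{0.8200}) = 0.3058
P(1−P) = 0.3058 × 0.6942 = 0.2123
I = P(1−P) = 0.21227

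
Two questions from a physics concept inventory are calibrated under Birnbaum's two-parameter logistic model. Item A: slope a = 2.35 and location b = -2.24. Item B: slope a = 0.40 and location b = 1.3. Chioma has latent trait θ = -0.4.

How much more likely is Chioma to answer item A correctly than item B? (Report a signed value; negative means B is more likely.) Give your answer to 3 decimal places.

0.651

P(θ) = 1 / (1 + exp(−a(θ − b)))
P_A = 0.9869
P_B = 0.3363
P_A − P_B = 0.6507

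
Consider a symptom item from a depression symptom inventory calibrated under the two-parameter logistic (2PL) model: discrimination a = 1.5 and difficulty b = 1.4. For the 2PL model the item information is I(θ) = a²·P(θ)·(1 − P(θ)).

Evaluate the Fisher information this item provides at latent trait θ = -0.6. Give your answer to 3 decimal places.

P = 1/(1+e^{3.0000}) = 0.0474
P(1−P) = 0.0474 × 0.9526 = 0.0452
I = a² × P(1−P) = 1.5² × 0.0452 = 0.10165

0.102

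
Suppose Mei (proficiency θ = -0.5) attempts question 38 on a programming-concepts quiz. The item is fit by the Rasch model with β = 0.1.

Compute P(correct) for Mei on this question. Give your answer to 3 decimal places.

P(θ) = 1 / (1 + exp(−(θ − β)))
Exponent: (-0.5 − 0.1) = -0.6000
1/(1 + e^{0.6000}) = 0.3543
P = 0.3543

0.354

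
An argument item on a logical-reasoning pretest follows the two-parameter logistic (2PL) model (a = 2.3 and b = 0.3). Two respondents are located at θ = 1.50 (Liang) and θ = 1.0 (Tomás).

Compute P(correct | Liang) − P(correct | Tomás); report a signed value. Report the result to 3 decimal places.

0.107

P(θ) = 1 / (1 + exp(−a(θ − b)))
P(Liang) = 0.9405  [exponent 2.7600]
P(Tomás) = 0.8334  [exponent 1.6100]
Difference = 0.9405 − 0.8334 = 0.1071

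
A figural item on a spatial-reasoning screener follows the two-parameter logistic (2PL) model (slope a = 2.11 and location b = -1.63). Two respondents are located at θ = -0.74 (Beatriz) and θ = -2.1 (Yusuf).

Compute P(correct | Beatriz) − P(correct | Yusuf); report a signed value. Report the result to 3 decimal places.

P(θ) = 1 / (1 + exp(−a(θ − b)))
P(Beatriz) = 0.8674  [exponent 1.8779]
P(Yusuf) = 0.2706  [exponent -0.9917]
Difference = 0.8674 − 0.2706 = 0.5968

0.597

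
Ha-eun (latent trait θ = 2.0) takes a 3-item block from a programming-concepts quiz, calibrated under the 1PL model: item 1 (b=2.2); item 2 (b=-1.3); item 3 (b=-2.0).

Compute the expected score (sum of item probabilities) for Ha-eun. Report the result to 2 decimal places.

P(θ) = 1 / (1 + exp(−(θ − b)))
P_1 = 1/(1+e^{0.2000}) = 0.4502
P_2 = 1/(1+e^{-3.3000}) = 0.9644
P_3 = 1/(1+e^{-4.0000}) = 0.9820
E[score] = 0.4502 + 0.9644 + 0.9820 = 2.3966

2.40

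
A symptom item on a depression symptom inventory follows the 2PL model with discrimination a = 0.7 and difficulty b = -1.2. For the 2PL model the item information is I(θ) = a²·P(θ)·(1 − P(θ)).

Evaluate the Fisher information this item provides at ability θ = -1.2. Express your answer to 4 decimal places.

P = 1/(1+e^{0.0000}) = 0.5000
P(1−P) = 0.5000 × 0.5000 = 0.2500
I = a² × P(1−P) = 0.7² × 0.2500 = 0.12250

0.1225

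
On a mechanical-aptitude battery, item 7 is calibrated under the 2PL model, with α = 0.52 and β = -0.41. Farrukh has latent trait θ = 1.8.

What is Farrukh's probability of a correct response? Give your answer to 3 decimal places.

P(θ) = 1 / (1 + exp(−α(θ − β)))
Exponent: 0.52 × (1.8 − (-0.41)) = 1.1492
1/(1 + e^{-1.1492}) = 0.7594

0.759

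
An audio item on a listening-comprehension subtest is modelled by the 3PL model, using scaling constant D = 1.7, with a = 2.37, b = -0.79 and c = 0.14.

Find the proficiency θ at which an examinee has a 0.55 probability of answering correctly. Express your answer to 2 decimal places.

-0.81

P(θ) = c + (1 − c) · 1 / (1 + exp(−D·a(θ − b)))
Remove guessing floor: (0.55 − 0.14)/(1 − 0.14) = 0.4767
logit = ln(0.4767/0.5233) = -0.0931
θ = b + logit/(1.7·a) = -0.79 + (-0.0931)/4.0290 = -0.8131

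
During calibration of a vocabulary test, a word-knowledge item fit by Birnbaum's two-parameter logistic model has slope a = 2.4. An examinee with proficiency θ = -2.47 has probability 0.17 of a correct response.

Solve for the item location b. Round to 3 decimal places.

-1.809

P(θ) = 1 / (1 + exp(−a(θ − b)))
logit(0.17) = ln(0.17/0.83) = -1.5856
b = θ − logit/(a) = -2.47 − (-1.5856)/2.4000 = -1.8093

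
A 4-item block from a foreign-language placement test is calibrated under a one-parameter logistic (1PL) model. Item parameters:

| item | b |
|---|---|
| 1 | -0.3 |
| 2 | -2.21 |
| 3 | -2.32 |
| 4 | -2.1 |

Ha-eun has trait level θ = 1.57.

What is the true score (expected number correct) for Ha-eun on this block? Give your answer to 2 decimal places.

3.80

P(θ) = 1 / (1 + exp(−(θ − b)))
P_1 = 1/(1+e^{-1.8700}) = 0.8665
P_2 = 1/(1+e^{-3.7800}) = 0.9777
P_3 = 1/(1+e^{-3.8900}) = 0.9800
P_4 = 1/(1+e^{-3.6700}) = 0.9752
E[score] = 0.8665 + 0.9777 + 0.9800 + 0.9752 = 3.7993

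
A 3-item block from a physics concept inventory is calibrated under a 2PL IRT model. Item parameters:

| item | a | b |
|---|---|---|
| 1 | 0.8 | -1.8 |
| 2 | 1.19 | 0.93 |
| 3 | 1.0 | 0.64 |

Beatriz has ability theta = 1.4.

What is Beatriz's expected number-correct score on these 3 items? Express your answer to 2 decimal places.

P(theta) = 1 / (1 + exp(−a(theta − b)))
P_1 = 1/(1+e^{-2.5600}) = 0.9282
P_2 = 1/(1+e^{-0.5593}) = 0.6363
P_3 = 1/(1+e^{-0.7600}) = 0.6814
E[score] = 0.9282 + 0.6363 + 0.6814 = 2.2459

2.25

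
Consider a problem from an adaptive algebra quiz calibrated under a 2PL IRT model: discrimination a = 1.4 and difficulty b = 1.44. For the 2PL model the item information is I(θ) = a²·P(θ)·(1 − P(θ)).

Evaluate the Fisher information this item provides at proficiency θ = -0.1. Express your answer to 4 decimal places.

P = 1/(1+e^{2.1560}) = 0.1038
P(1−P) = 0.1038 × 0.8962 = 0.0930
I = a² × P(1−P) = 1.4² × 0.0930 = 0.18229

0.1823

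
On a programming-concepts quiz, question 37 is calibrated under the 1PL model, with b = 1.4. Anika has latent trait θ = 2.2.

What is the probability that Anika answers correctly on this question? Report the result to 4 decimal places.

P(θ) = 1 / (1 + exp(−(θ − b)))
Exponent: (2.2 − 1.4) = 0.8000
1/(1 + e^{-0.8000}) = 0.6900
P = 0.6900

0.6900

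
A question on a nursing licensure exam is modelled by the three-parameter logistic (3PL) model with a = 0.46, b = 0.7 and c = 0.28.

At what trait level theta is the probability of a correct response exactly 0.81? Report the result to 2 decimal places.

P(theta) = c + (1 − c) · 1 / (1 + exp(−a(theta − b)))
Remove guessing floor: (0.81 − 0.28)/(1 − 0.28) = 0.7361
logit = ln(0.7361/0.2639) = 1.0259
theta = b + logit/(a) = 0.7 + 1.0259/0.4600 = 2.9301

2.93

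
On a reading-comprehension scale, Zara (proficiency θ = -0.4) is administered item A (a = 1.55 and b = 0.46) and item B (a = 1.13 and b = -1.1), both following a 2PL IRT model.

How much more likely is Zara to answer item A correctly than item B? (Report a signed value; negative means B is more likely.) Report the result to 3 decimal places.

P(θ) = 1 / (1 + exp(−a(θ − b)))
P_A = 0.2087
P_B = 0.6880
P_A − P_B = -0.4794

-0.479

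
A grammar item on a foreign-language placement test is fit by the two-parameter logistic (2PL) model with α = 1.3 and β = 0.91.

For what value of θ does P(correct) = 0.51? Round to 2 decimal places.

P(θ) = 1 / (1 + exp(−α(θ − β)))
logit = ln(0.5100/0.4900) = 0.0400
θ = β + logit/(α) = 0.91 + 0.0400/1.3000 = 0.9408

0.94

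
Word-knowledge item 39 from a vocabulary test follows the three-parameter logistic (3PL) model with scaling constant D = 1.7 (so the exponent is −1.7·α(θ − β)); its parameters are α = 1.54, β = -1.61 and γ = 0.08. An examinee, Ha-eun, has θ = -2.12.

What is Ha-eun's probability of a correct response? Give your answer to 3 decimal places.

P(θ) = γ + (1 − γ) · 1 / (1 + exp(−D·α(θ − β)))
Exponent: 1.7 × 1.54 × (-2.12 − (-1.61)) = -1.3352
1/(1 + e^{1.3352}) = 0.2083
P = 0.08 + 0.92 × 0.2083 = 0.2716

0.272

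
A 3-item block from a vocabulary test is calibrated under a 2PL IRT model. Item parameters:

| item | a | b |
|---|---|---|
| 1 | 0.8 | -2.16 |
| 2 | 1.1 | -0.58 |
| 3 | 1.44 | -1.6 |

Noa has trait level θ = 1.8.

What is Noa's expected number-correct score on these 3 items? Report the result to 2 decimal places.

P(θ) = 1 / (1 + exp(−a(θ − b)))
P_1 = 1/(1+e^{-3.1680}) = 0.9596
P_2 = 1/(1+e^{-2.6180}) = 0.9320
P_3 = 1/(1+e^{-4.8960}) = 0.9926
E[score] = 0.9596 + 0.9320 + 0.9926 = 2.8842

2.88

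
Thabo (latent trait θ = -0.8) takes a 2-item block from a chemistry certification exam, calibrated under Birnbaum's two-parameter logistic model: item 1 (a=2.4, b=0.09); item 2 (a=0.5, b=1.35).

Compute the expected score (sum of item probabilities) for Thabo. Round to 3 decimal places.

P(θ) = 1 / (1 + exp(−a(θ − b)))
P_1 = 1/(1+e^{2.1360}) = 0.1056
P_2 = 1/(1+e^{1.0750}) = 0.2545
E[score] = 0.1056 + 0.2545 = 0.3601

0.360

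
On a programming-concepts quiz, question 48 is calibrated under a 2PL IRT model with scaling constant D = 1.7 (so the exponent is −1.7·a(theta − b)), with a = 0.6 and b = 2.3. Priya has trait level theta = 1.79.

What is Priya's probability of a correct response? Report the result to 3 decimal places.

0.373

P(theta) = 1 / (1 + exp(−D·a(theta − b)))
Exponent: 1.7 × 0.6 × (1.79 − 2.3) = -0.5202
1/(1 + e^{0.5202}) = 0.3728
P = 0.3728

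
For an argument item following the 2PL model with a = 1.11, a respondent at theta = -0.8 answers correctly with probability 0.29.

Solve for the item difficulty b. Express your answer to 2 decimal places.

0.01

P(theta) = 1 / (1 + exp(−a(theta − b)))
logit(0.29) = ln(0.29/0.71) = -0.8954
b = theta − logit/(a) = -0.8 − (-0.8954)/1.1100 = 0.0067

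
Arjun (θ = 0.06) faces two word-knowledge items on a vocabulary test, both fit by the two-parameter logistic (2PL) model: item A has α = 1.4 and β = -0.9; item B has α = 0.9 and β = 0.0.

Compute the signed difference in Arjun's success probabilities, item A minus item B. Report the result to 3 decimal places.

0.280

P(θ) = 1 / (1 + exp(−α(θ − β)))
P_A = 0.7931
P_B = 0.5135
P_A − P_B = 0.2797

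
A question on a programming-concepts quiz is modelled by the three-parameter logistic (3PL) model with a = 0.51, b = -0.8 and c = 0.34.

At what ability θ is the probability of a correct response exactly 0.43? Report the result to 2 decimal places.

P(θ) = c + (1 − c) · 1 / (1 + exp(−a(θ − b)))
Remove guessing floor: (0.43 − 0.34)/(1 − 0.34) = 0.1364
logit = ln(0.1364/0.8636) = -1.8458
θ = b + logit/(a) = -0.8 + (-1.8458)/0.5100 = -4.4193

-4.42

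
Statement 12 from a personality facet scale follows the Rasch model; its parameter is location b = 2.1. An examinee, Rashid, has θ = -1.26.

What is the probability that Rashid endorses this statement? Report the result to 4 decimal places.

P(θ) = 1 / (1 + exp(−(θ − b)))
Exponent: (-1.26 − 2.1) = -3.3600
1/(1 + e^{3.3600}) = 0.0336
P = 0.0336

0.0336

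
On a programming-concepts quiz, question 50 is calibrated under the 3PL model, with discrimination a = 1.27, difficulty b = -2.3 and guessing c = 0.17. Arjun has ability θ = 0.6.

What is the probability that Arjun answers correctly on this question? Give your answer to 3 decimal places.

0.980

P(θ) = c + (1 − c) · 1 / (1 + exp(−a(θ − b)))
Exponent: 1.27 × (0.6 − (-2.3)) = 3.6830
1/(1 + e^{-3.6830}) = 0.9755
P = 0.17 + 0.83 × 0.9755 = 0.9796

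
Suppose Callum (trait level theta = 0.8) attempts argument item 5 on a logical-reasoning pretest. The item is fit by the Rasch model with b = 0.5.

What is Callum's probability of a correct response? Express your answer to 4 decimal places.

0.5744

P(theta) = 1 / (1 + exp(−(theta − b)))
Exponent: (0.8 − 0.5) = 0.3000
1/(1 + e^{-0.3000}) = 0.5744
P = 0.5744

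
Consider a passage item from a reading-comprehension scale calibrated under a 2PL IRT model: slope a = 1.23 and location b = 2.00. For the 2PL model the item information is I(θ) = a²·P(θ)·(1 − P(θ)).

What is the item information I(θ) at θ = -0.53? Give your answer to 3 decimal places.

0.062

P = 1/(1+e^{3.1119}) = 0.0426
P(1−P) = 0.0426 × 0.9574 = 0.0408
I = a² × P(1−P) = 1.23² × 0.0408 = 0.06173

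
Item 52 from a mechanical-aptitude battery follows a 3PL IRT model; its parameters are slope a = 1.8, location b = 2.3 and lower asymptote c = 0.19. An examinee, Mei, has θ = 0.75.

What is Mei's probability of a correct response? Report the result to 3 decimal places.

0.237

P(θ) = c + (1 − c) · 1 / (1 + exp(−a(θ − b)))
Exponent: 1.8 × (0.75 − 2.3) = -2.7900
1/(1 + e^{2.7900}) = 0.0579
P = 0.19 + 0.81 × 0.0579 = 0.2369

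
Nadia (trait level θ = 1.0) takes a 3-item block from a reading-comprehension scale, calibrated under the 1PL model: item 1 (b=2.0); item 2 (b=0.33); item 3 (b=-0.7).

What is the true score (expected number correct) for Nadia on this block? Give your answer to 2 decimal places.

P(θ) = 1 / (1 + exp(−(θ − b)))
P_1 = 1/(1+e^{1.0000}) = 0.2689
P_2 = 1/(1+e^{-0.6700}) = 0.6615
P_3 = 1/(1+e^{-1.7000}) = 0.8455
E[score] = 0.2689 + 0.6615 + 0.8455 = 1.7760

1.78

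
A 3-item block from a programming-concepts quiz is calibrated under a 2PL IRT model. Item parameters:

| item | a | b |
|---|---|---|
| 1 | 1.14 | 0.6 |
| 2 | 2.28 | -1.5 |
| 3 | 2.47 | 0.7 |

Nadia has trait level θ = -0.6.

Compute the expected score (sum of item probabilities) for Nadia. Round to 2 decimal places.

1.13

P(θ) = 1 / (1 + exp(−a(θ − b)))
P_1 = 1/(1+e^{1.3680}) = 0.2029
P_2 = 1/(1+e^{-2.0520}) = 0.8861
P_3 = 1/(1+e^{3.2110}) = 0.0388
E[score] = 0.2029 + 0.8861 + 0.0388 = 1.1278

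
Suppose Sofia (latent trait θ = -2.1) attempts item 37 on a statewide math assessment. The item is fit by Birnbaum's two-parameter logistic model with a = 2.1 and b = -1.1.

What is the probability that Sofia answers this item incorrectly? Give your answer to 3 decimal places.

0.891

P(θ) = 1 / (1 + exp(−a(θ − b)))
Exponent: 2.1 × (-2.1 − (-1.1)) = -2.1000
1/(1 + e^{2.1000}) = 0.1091
P(incorrect) = 1 − 0.1091 = 0.8909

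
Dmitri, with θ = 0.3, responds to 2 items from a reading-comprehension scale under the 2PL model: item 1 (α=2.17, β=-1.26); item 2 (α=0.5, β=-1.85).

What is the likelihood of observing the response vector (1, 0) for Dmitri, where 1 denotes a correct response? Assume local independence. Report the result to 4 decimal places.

0.2461

P(θ) = 1 / (1 + exp(−α(θ − β)))
P_1 = 1/(1+e^{-3.3852}) = 0.9672
P_2 = 1/(1+e^{-1.0750}) = 0.7455
L = P_1 × (1−P_2) = 0.9672 × 0.2545 = 0.24612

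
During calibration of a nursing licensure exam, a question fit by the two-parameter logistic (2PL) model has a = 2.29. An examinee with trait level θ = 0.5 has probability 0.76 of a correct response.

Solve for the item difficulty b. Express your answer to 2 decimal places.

P(θ) = 1 / (1 + exp(−a(θ − b)))
logit(0.76) = ln(0.76/0.24) = 1.1527
b = θ − logit/(a) = 0.5 − 1.1527/2.2900 = -0.0034

0.00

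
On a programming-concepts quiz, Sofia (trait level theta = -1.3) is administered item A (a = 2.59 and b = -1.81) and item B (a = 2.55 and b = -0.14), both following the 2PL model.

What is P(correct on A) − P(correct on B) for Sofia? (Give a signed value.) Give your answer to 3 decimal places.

P(theta) = 1 / (1 + exp(−a(theta − b)))
P_A = 0.7893
P_B = 0.0494
P_A − P_B = 0.7400

0.740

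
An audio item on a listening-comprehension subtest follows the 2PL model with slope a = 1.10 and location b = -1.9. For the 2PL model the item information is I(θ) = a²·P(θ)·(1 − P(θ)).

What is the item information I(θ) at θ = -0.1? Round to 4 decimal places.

0.1290

P = 1/(1+e^{-1.9800}) = 0.8787
P(1−P) = 0.8787 × 0.1213 = 0.1066
I = a² × P(1−P) = 1.10² × 0.1066 = 0.12899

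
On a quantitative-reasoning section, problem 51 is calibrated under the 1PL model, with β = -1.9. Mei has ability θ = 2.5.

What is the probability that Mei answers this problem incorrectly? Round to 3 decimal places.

0.012

P(θ) = 1 / (1 + exp(−(θ − β)))
Exponent: (2.5 − (-1.9)) = 4.4000
1/(1 + e^{-4.4000}) = 0.9879
P = 0.9879
P(incorrect) = 1 − 0.9879 = 0.0121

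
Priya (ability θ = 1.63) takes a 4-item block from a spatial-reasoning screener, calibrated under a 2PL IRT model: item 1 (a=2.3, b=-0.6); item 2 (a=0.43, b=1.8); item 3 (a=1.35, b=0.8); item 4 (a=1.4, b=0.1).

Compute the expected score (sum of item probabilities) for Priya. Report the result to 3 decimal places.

P(θ) = 1 / (1 + exp(−a(θ − b)))
P_1 = 1/(1+e^{-5.1290}) = 0.9941
P_2 = 1/(1+e^{0.0731}) = 0.4817
P_3 = 1/(1+e^{-1.1205}) = 0.7541
P_4 = 1/(1+e^{-2.1420}) = 0.8949
E[score] = 0.9941 + 0.4817 + 0.7541 + 0.8949 = 3.1248

3.125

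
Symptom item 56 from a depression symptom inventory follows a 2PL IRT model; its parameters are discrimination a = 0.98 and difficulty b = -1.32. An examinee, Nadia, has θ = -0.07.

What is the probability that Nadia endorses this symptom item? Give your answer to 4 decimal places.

P(θ) = 1 / (1 + exp(−a(θ − b)))
Exponent: 0.98 × (-0.07 − (-1.32)) = 1.2250
1/(1 + e^{-1.2250}) = 0.7729

0.7729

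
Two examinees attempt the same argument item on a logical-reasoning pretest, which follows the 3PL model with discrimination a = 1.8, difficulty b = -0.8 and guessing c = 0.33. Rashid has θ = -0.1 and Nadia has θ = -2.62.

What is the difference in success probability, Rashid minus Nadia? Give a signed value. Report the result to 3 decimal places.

P(θ) = c + (1 − c) · 1 / (1 + exp(−a(θ − b)))
P(Rashid) = 0.8519  [exponent 1.2600]
P(Nadia) = 0.3544  [exponent -3.2760]
Difference = 0.8519 − 0.3544 = 0.4976

0.498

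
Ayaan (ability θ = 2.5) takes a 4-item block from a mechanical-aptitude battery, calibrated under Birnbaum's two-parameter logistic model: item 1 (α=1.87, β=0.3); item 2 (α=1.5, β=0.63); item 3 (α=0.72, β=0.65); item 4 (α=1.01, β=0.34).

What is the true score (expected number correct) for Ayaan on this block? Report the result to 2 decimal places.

P(θ) = 1 / (1 + exp(−α(θ − β)))
P_1 = 1/(1+e^{-4.1140}) = 0.9839
P_2 = 1/(1+e^{-2.8050}) = 0.9429
P_3 = 1/(1+e^{-1.3320}) = 0.7912
P_4 = 1/(1+e^{-2.1816}) = 0.8986
E[score] = 0.9839 + 0.9429 + 0.7912 + 0.8986 = 3.6166

3.62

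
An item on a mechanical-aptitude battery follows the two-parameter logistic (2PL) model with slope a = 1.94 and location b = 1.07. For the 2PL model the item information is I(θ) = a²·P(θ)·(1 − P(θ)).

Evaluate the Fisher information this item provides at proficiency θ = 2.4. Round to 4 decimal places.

P = 1/(1+e^{-2.5802}) = 0.9296
P(1−P) = 0.9296 × 0.0704 = 0.0655
I = a² × P(1−P) = 1.94² × 0.0655 = 0.24638

0.2464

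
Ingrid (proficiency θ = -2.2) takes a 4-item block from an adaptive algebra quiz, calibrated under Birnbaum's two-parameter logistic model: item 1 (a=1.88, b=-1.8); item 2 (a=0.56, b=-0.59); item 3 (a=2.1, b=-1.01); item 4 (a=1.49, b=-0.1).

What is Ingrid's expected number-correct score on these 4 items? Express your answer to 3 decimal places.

P(θ) = 1 / (1 + exp(−a(θ − b)))
P_1 = 1/(1+e^{0.7520}) = 0.3204
P_2 = 1/(1+e^{0.9016}) = 0.2887
P_3 = 1/(1+e^{2.4990}) = 0.0759
P_4 = 1/(1+e^{3.1290}) = 0.0419
E[score] = 0.3204 + 0.2887 + 0.0759 + 0.0419 = 0.7270

0.727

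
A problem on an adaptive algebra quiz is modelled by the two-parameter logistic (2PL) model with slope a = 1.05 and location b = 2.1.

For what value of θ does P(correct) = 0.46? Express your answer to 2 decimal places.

1.95

P(θ) = 1 / (1 + exp(−a(θ − b)))
logit = ln(0.4600/0.5400) = -0.1603
θ = b + logit/(a) = 2.1 + (-0.1603)/1.0500 = 1.9473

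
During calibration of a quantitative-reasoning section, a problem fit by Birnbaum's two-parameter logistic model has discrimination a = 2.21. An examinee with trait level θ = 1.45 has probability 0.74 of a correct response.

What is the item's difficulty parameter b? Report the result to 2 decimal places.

P(θ) = 1 / (1 + exp(−a(θ − b)))
logit(0.74) = ln(0.74/0.26) = 1.0460
b = θ − logit/(a) = 1.45 − 1.0460/2.2100 = 0.9767

0.98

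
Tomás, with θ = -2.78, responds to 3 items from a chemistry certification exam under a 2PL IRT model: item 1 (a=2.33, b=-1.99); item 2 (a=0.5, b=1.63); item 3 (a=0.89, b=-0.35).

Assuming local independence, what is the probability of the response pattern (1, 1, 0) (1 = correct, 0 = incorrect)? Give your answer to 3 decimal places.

0.012

P(θ) = 1 / (1 + exp(−a(θ − b)))
P_1 = 1/(1+e^{1.8407}) = 0.1370
P_2 = 1/(1+e^{2.2050}) = 0.0993
P_3 = 1/(1+e^{2.1627}) = 0.1032
L = P_1 × P_2 × (1−P_3) = 0.1370 × 0.0993 × 0.8968 = 0.01220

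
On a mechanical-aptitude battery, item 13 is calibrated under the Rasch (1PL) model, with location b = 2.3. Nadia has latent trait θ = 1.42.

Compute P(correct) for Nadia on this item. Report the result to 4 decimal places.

P(θ) = 1 / (1 + exp(−(θ − b)))
Exponent: (1.42 − 2.3) = -0.8800
1/(1 + e^{0.8800}) = 0.2932
P = 0.2932

0.2932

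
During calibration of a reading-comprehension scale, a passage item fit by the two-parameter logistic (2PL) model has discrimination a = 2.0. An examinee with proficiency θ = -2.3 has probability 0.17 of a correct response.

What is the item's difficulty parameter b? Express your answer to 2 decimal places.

-1.51

P(θ) = 1 / (1 + exp(−a(θ − b)))
logit(0.17) = ln(0.17/0.83) = -1.5856
b = θ − logit/(a) = -2.3 − (-1.5856)/2.0000 = -1.5072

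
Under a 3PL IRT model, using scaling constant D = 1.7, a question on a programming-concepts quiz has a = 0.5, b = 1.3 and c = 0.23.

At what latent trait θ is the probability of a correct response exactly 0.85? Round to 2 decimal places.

P(θ) = c + (1 − c) · 1 / (1 + exp(−D·a(θ − b)))
Remove guessing floor: (0.85 − 0.23)/(1 − 0.23) = 0.8052
logit = ln(0.8052/0.1948) = 1.4191
θ = b + logit/(1.7·a) = 1.3 + 1.4191/0.8500 = 2.9695

2.97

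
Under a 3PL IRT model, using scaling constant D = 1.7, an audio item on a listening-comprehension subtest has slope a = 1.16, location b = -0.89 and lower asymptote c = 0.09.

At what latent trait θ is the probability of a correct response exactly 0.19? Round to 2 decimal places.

P(θ) = c + (1 − c) · 1 / (1 + exp(−D·a(θ − b)))
Remove guessing floor: (0.19 − 0.09)/(1 − 0.09) = 0.1099
logit = ln(0.1099/0.8901) = -2.0919
θ = b + logit/(1.7·a) = -0.89 + (-2.0919)/1.9720 = -1.9508

-1.95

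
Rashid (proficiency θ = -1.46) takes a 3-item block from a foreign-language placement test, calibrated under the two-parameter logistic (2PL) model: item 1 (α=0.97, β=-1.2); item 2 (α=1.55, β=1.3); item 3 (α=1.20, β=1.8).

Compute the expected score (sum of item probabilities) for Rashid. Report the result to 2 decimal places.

P(θ) = 1 / (1 + exp(−α(θ − β)))
P_1 = 1/(1+e^{0.2522}) = 0.4373
P_2 = 1/(1+e^{4.2780}) = 0.0137
P_3 = 1/(1+e^{3.9120}) = 0.0196
E[score] = 0.4373 + 0.0137 + 0.0196 = 0.4706

0.47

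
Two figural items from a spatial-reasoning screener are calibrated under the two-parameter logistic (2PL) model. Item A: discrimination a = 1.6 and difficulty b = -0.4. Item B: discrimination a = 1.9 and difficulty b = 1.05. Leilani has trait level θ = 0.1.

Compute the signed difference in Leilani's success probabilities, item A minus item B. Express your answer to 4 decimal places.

P(θ) = 1 / (1 + exp(−a(θ − b)))
P_A = 0.6900
P_B = 0.1412
P_A − P_B = 0.5487

0.5487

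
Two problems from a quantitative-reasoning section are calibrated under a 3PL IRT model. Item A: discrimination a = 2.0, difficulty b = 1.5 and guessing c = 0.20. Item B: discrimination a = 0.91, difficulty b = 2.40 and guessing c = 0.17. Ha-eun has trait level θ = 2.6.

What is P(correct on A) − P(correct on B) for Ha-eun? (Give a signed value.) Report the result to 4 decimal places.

P(θ) = c + (1 − c) · 1 / (1 + exp(−a(θ − b)))
P_A = 0.9202
P_B = 0.6227
P_A − P_B = 0.2975

0.2975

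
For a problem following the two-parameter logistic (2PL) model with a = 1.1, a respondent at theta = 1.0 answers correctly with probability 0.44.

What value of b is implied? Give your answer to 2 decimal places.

1.22

P(theta) = 1 / (1 + exp(−a(theta − b)))
logit(0.44) = ln(0.44/0.56) = -0.2412
b = theta − logit/(a) = 1.0 − (-0.2412)/1.1000 = 1.2192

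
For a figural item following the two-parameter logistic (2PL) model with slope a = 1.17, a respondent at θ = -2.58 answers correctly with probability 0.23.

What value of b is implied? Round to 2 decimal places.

P(θ) = 1 / (1 + exp(−a(θ − b)))
logit(0.23) = ln(0.23/0.77) = -1.2083
b = θ − logit/(a) = -2.58 − (-1.2083)/1.1700 = -1.5473

-1.55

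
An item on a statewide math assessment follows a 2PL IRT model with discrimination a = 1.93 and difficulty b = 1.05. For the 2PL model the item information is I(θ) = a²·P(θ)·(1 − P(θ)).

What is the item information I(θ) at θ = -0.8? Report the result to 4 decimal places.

0.0992

P = 1/(1+e^{3.5705}) = 0.0274
P(1−P) = 0.0274 × 0.9726 = 0.0266
I = a² × P(1−P) = 1.93² × 0.0266 = 0.09917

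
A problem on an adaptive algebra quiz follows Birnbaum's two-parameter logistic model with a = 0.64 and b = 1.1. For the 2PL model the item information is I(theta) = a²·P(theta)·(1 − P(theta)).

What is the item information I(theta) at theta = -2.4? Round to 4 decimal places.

P = 1/(1+e^{2.2400}) = 0.0962
P(1−P) = 0.0962 × 0.9038 = 0.0870
I = a² × P(1−P) = 0.64² × 0.0870 = 0.03562

0.0356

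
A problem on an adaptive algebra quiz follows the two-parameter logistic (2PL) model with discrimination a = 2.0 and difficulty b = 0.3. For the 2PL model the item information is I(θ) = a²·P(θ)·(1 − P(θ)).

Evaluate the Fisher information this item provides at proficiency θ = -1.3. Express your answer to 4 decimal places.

0.1505

P = 1/(1+e^{3.2000}) = 0.0392
P(1−P) = 0.0392 × 0.9608 = 0.0376
I = a² × P(1−P) = 2.0² × 0.0376 = 0.15053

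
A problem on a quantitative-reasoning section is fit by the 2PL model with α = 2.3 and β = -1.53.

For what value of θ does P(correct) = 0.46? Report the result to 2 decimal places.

-1.60

P(θ) = 1 / (1 + exp(−α(θ − β)))
logit = ln(0.4600/0.5400) = -0.1603
θ = β + logit/(α) = -1.53 + (-0.1603)/2.3000 = -1.5997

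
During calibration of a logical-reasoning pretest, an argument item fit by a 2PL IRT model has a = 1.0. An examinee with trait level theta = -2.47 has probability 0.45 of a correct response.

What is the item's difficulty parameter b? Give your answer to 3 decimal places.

-2.269

P(theta) = 1 / (1 + exp(−a(theta − b)))
logit(0.45) = ln(0.45/0.55) = -0.2007
b = theta − logit/(a) = -2.47 − (-0.2007)/1.0000 = -2.2693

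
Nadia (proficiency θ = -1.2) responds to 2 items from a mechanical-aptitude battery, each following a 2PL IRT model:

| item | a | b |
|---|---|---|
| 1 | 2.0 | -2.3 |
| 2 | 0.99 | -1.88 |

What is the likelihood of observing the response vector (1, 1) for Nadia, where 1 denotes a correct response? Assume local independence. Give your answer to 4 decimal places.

P(θ) = 1 / (1 + exp(−a(θ − b)))
P_1 = 1/(1+e^{-2.2000}) = 0.9002
P_2 = 1/(1+e^{-0.6732}) = 0.6622
L = P_1 × P_2 = 0.9002 × 0.6622 = 0.59616

0.5962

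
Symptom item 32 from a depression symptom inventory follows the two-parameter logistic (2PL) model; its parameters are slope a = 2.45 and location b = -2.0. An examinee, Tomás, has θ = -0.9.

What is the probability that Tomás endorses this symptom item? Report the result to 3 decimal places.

0.937

P(θ) = 1 / (1 + exp(−a(θ − b)))
Exponent: 2.45 × (-0.9 − (-2.0)) = 2.6950
1/(1 + e^{-2.6950}) = 0.9367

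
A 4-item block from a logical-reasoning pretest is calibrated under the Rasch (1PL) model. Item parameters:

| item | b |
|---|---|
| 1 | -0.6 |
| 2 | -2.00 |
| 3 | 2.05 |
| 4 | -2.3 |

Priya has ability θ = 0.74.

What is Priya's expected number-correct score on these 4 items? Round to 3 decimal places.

2.899

P(θ) = 1 / (1 + exp(−(θ − b)))
P_1 = 1/(1+e^{-1.3400}) = 0.7925
P_2 = 1/(1+e^{-2.7400}) = 0.9393
P_3 = 1/(1+e^{1.3100}) = 0.2125
P_4 = 1/(1+e^{-3.0400}) = 0.9543
E[score] = 0.7925 + 0.9393 + 0.2125 + 0.9543 = 2.8987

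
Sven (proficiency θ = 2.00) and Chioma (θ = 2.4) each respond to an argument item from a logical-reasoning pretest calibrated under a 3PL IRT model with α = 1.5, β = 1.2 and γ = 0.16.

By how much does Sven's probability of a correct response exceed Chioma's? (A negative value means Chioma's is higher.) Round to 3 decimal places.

P(θ) = γ + (1 − γ) · 1 / (1 + exp(−α(θ − β)))
P(Sven) = 0.8056  [exponent 1.2000]
P(Chioma) = 0.8808  [exponent 1.8000]
Difference = 0.8056 − 0.8808 = -0.0753

-0.075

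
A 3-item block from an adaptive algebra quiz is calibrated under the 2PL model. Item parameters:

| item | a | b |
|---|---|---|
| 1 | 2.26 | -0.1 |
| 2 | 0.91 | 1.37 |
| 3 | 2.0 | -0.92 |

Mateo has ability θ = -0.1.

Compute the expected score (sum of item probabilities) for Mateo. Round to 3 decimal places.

P(θ) = 1 / (1 + exp(−a(θ − b)))
P_1 = 1/(1+e^{0.0000}) = 0.5000
P_2 = 1/(1+e^{1.3377}) = 0.2079
P_3 = 1/(1+e^{-1.6400}) = 0.8375
E[score] = 0.5000 + 0.2079 + 0.8375 = 1.5454

1.545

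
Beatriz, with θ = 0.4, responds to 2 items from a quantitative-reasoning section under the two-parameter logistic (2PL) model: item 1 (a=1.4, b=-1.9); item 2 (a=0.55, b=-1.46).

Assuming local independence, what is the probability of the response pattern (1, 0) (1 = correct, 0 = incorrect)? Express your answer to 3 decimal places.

0.254

P(θ) = 1 / (1 + exp(−a(θ − b)))
P_1 = 1/(1+e^{-3.2200}) = 0.9616
P_2 = 1/(1+e^{-1.0230}) = 0.7356
L = P_1 × (1−P_2) = 0.9616 × 0.2644 = 0.25428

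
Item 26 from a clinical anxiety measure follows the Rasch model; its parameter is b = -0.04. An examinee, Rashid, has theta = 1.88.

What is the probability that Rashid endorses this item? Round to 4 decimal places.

P(theta) = 1 / (1 + exp(−(theta − b)))
Exponent: (1.88 − (-0.04)) = 1.9200
1/(1 + e^{-1.9200}) = 0.8721
P = 0.8721

0.8721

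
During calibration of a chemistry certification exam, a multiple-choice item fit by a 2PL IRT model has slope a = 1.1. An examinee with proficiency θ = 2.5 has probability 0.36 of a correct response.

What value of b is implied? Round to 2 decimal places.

3.02

P(θ) = 1 / (1 + exp(−a(θ − b)))
logit(0.36) = ln(0.36/0.64) = -0.5754
b = θ − logit/(a) = 2.5 − (-0.5754)/1.1000 = 3.0231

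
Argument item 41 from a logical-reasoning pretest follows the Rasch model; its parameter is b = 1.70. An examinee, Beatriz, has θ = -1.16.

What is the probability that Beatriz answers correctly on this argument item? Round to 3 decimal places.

0.054

P(θ) = 1 / (1 + exp(−(θ − b)))
Exponent: (-1.16 − 1.70) = -2.8600
1/(1 + e^{2.8600}) = 0.0542
P = 0.0542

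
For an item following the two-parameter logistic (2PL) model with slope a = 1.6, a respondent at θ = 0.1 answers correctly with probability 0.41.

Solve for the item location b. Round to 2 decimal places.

P(θ) = 1 / (1 + exp(−a(θ − b)))
logit(0.41) = ln(0.41/0.59) = -0.3640
b = θ − logit/(a) = 0.1 − (-0.3640)/1.6000 = 0.3275

0.33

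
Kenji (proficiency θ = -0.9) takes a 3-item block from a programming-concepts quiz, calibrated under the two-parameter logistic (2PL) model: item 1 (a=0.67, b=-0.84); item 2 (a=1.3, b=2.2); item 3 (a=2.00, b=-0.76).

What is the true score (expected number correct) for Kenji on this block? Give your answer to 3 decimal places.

P(θ) = 1 / (1 + exp(−a(θ − b)))
P_1 = 1/(1+e^{0.0402}) = 0.4900
P_2 = 1/(1+e^{4.0300}) = 0.0175
P_3 = 1/(1+e^{0.2800}) = 0.4305
E[score] = 0.4900 + 0.0175 + 0.4305 = 0.9379

0.938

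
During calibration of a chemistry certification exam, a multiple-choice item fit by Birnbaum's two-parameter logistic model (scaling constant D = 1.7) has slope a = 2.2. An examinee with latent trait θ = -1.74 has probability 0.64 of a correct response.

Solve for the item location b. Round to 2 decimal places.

-1.89

P(θ) = 1 / (1 + exp(−D·a(θ − b)))
logit(0.64) = ln(0.64/0.36) = 0.5754
b = θ − logit/(1.7·a) = -1.74 − 0.5754/3.7400 = -1.8938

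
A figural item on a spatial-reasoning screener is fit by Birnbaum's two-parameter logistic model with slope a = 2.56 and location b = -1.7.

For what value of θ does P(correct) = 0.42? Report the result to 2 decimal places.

P(θ) = 1 / (1 + exp(−a(θ − b)))
logit = ln(0.4200/0.5800) = -0.3228
θ = b + logit/(a) = -1.7 + (-0.3228)/2.5600 = -1.8261

-1.83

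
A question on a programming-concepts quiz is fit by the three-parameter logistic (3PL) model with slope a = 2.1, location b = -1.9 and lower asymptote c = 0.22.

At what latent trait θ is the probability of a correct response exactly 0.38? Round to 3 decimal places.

-2.545

P(θ) = c + (1 − c) · 1 / (1 + exp(−a(θ − b)))
Remove guessing floor: (0.38 − 0.22)/(1 − 0.22) = 0.2051
logit = ln(0.2051/0.7949) = -1.3545
θ = b + logit/(a) = -1.9 + (-1.3545)/2.1000 = -2.5450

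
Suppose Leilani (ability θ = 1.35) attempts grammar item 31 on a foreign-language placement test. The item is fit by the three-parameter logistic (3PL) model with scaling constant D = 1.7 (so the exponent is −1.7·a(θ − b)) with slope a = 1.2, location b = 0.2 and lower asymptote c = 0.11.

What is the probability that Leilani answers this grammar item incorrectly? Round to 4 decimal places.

P(θ) = c + (1 − c) · 1 / (1 + exp(−D·a(θ − b)))
Exponent: 1.7 × 1.2 × (1.35 − 0.2) = 2.3460
1/(1 + e^{-2.3460}) = 0.9126
P = 0.11 + 0.89 × 0.9126 = 0.9222
P(incorrect) = 1 − 0.9222 = 0.0778

0.0778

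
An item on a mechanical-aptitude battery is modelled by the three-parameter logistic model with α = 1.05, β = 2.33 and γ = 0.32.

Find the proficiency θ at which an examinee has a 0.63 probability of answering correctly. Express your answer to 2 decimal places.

2.16

P(θ) = γ + (1 − γ) · 1 / (1 + exp(−α(θ − β)))
Remove guessing floor: (0.63 − 0.32)/(1 − 0.32) = 0.4559
logit = ln(0.4559/0.5441) = -0.1769
θ = β + logit/(α) = 2.33 + (-0.1769)/1.0500 = 2.1615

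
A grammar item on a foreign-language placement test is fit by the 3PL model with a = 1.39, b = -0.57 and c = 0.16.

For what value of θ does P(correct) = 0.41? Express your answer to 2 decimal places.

P(θ) = c + (1 − c) · 1 / (1 + exp(−a(θ − b)))
Remove guessing floor: (0.41 − 0.16)/(1 − 0.16) = 0.2976
logit = ln(0.2976/0.7024) = -0.8587
θ = b + logit/(a) = -0.57 + (-0.8587)/1.3900 = -1.1877

-1.19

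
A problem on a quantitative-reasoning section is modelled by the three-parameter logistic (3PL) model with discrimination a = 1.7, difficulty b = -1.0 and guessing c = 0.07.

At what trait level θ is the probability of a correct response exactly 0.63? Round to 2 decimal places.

-0.76

P(θ) = c + (1 − c) · 1 / (1 + exp(−a(θ − b)))
Remove guessing floor: (0.63 − 0.07)/(1 − 0.07) = 0.6022
logit = ln(0.6022/0.3978) = 0.4144
θ = b + logit/(a) = -1.0 + 0.4144/1.7000 = -0.7562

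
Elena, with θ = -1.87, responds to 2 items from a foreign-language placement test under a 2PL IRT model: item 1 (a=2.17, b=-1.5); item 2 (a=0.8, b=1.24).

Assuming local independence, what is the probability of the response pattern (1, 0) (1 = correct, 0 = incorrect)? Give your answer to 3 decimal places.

P(θ) = 1 / (1 + exp(−a(θ − b)))
P_1 = 1/(1+e^{0.8029}) = 0.3094
P_2 = 1/(1+e^{2.4880}) = 0.0767
L = P_1 × (1−P_2) = 0.3094 × 0.9233 = 0.28567

0.286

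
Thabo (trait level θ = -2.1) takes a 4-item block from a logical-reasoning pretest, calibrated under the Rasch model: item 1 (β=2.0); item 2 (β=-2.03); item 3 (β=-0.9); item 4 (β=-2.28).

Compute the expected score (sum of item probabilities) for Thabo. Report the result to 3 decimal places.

1.275

P(θ) = 1 / (1 + exp(−(θ − β)))
P_1 = 1/(1+e^{4.1000}) = 0.0163
P_2 = 1/(1+e^{0.0700}) = 0.4825
P_3 = 1/(1+e^{1.2000}) = 0.2315
P_4 = 1/(1+e^{-0.1800}) = 0.5449
E[score] = 0.0163 + 0.4825 + 0.2315 + 0.5449 = 1.2752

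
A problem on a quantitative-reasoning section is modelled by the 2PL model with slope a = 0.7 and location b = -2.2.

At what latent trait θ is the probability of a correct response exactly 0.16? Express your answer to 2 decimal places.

P(θ) = 1 / (1 + exp(−a(θ − b)))
logit = ln(0.1600/0.8400) = -1.6582
θ = b + logit/(a) = -2.2 + (-1.6582)/0.7000 = -4.5689

-4.57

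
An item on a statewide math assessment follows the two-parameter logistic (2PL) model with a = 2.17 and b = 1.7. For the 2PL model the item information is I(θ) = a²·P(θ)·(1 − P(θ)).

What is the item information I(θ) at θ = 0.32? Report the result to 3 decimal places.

P = 1/(1+e^{2.9946}) = 0.0477
P(1−P) = 0.0477 × 0.9523 = 0.0454
I = a² × P(1−P) = 2.17² × 0.0454 = 0.21377

0.214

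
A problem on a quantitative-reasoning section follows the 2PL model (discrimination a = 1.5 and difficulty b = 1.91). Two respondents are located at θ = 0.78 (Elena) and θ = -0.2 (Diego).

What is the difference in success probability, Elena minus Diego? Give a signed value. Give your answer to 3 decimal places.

0.115

P(θ) = 1 / (1 + exp(−a(θ − b)))
P(Elena) = 0.1551  [exponent -1.6950]
P(Diego) = 0.0405  [exponent -3.1650]
Difference = 0.1551 − 0.0405 = 0.1146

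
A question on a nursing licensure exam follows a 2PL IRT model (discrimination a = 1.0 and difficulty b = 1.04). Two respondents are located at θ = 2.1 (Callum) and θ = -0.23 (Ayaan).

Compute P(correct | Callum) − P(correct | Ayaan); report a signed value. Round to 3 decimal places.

P(θ) = 1 / (1 + exp(−a(θ − b)))
P(Callum) = 0.7427  [exponent 1.0600]
P(Ayaan) = 0.2193  [exponent -1.2700]
Difference = 0.7427 − 0.2193 = 0.5234

0.523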